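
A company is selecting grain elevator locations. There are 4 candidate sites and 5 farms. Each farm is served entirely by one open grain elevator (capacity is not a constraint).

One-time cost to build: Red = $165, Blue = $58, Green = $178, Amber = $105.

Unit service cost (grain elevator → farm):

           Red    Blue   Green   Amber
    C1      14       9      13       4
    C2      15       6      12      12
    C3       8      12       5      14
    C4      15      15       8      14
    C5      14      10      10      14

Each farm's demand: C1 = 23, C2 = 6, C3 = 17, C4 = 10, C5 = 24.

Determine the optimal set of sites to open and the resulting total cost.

Open Green and Amber; minimum total cost 852.

For any fixed open set, each farm goes to its cheapest open site; total = fixed + service.
{Green, Amber}: C1→Amber 4·23=92, C2→Green 12·6=72, C3→Green 5·17=85, C4→Green 8·10=80, C5→Green 10·24=240. Service 569; fixed 283; total 852.
{Blue, Green, Amber}: C1→Amber 4·23=92, C2→Blue 6·6=36, C3→Green 5·17=85, C4→Green 8·10=80, C5→Blue 10·24=240. Service 533; fixed 341; total 874.
{Blue, Amber}: service 712 + fixed 163 = 875
{Red, Blue, Green, Amber}: service 533 + fixed 506 = 1039
No other subset beats 852.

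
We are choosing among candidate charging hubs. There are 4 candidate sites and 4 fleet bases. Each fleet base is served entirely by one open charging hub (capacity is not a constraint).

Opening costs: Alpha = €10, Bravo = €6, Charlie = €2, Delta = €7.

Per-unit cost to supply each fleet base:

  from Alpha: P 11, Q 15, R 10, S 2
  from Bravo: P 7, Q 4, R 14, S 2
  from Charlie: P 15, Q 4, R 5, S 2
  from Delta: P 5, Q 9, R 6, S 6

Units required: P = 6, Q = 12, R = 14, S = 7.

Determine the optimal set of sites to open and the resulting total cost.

Open Charlie and Delta; minimum total cost 171.

For any fixed open set, each fleet base goes to its cheapest open site; total = fixed + service.
{Charlie, Delta}: P→Delta 5·6=30, Q→Charlie 4·12=48, R→Charlie 5·14=70, S→Charlie 2·7=14. Service 162; fixed 9; total 171.
{Bravo, Charlie, Delta}: service 162 + fixed 15 = 177
{Alpha, Charlie, Delta}: service 162 + fixed 19 = 181
{Alpha, Bravo, Charlie, Delta}: service 162 + fixed 25 = 187
(All 15 nonempty subsets were checked; Charlie and Delta is lowest.)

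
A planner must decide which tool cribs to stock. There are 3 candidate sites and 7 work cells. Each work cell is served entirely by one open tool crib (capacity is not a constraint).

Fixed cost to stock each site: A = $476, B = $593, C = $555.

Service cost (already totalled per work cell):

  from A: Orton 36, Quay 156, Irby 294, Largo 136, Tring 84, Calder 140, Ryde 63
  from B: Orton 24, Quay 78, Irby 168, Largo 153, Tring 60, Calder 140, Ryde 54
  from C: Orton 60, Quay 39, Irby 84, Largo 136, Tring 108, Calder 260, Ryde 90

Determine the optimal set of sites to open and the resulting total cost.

For any fixed open set, each work cell goes to its cheapest open site; total = fixed + service.
{B}: Orton→B 24, Quay→B 78, Irby→B 168, Largo→B 153, Tring→B 60, Calder→B 140, Ryde→B 54. Service 677; fixed 593; total 1270.
{C}: service 777 + fixed 555 = 1332
{A}: Orton→A 36, Quay→A 156, Irby→A 294, Largo→A 136, Tring→A 84, Calder→A 140, Ryde→A 63. Service 909; fixed 476; total 1385.
{A, B, C}: service 537 + fixed 1624 = 2161
No other subset beats 1270.

Open B only; minimum total cost 1270.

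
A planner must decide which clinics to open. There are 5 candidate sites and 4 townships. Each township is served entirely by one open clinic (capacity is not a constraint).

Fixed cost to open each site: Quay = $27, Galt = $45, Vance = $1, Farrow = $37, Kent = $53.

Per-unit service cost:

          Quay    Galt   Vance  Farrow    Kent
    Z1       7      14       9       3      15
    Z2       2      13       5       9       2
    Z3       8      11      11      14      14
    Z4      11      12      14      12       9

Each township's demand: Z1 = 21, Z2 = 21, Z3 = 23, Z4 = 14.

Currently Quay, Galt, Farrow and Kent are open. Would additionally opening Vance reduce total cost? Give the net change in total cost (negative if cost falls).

Current service cost with {Quay, Galt, Farrow, Kent}: 415.
Adding Vance: each township re-picks its cheapest; new service cost 415, saving 0.
Extra fixed cost: 1. Net change = 1 − 0 = 1.
(Totals: 577 → 578.)

No — net change +1 (cost rises by 1).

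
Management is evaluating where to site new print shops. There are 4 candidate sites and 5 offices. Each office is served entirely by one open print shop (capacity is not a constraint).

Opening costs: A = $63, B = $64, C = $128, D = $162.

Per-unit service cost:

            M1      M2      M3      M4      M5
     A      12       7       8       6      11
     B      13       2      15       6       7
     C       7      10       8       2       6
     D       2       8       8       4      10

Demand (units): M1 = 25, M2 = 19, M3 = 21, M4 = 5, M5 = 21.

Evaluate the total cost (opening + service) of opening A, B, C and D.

Each office is assigned to its cheapest site among the open ones.
{A, B, C, D}: M1→D 2·25=50, M2→B 2·19=38, M3→A 8·21=168, M4→C 2·5=10, M5→C 6·21=126. Service 392; fixed 417; total 809.

Total cost: 809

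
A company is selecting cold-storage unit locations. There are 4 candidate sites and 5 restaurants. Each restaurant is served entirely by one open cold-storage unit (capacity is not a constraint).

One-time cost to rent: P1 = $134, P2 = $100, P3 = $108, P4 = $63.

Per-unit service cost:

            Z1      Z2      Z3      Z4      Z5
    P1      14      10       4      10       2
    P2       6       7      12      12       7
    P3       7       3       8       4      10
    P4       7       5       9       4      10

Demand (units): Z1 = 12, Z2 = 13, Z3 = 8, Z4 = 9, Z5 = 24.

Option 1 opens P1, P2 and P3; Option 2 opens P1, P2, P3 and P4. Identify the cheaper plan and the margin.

Option 1: {P1, P2, P3}: Z1→P2 6·12=72, Z2→P3 3·13=39, Z3→P1 4·8=32, Z4→P3 4·9=36, Z5→P1 2·24=48. Service 227; fixed 342; total 569.
Option 2: {P1, P2, P3, P4}: Z1→P2 6·12=72, Z2→P3 3·13=39, Z3→P1 4·8=32, Z4→P3 4·9=36, Z5→P1 2·24=48. Service 227; fixed 405; total 632.
Difference: |569 − 632| = 63.

Option 1 is cheaper by 63.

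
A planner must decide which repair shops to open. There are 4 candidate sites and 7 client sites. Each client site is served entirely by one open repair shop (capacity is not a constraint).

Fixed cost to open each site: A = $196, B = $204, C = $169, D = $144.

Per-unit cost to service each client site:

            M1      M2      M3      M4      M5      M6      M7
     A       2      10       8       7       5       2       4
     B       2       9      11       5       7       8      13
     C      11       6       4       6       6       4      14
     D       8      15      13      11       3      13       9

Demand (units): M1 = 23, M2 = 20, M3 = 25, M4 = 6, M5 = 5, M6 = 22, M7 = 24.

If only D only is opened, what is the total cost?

Each client site is assigned to its cheapest site among the open ones.
{D}: M1→D 8·23=184, M2→D 15·20=300, M3→D 13·25=325, M4→D 11·6=66, M5→D 3·5=15, M6→D 13·22=286, M7→D 9·24=216. Service 1392; fixed 144; total 1536.

Total cost: 1536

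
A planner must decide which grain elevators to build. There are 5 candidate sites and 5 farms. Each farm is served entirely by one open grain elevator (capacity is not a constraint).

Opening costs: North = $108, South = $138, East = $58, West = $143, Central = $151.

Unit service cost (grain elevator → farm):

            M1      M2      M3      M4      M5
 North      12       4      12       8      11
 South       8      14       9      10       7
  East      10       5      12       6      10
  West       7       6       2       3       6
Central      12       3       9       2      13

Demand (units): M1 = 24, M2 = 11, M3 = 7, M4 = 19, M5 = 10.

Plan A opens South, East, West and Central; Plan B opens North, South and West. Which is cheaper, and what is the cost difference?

Plan B is cheaper by 71.

Plan A: {South, East, West, Central}: M1→West 7·24=168, M2→Central 3·11=33, M3→West 2·7=14, M4→Central 2·19=38, M5→West 6·10=60. Service 313; fixed 490; total 803.
Plan B: {North, South, West}: M1→West 7·24=168, M2→North 4·11=44, M3→West 2·7=14, M4→West 3·19=57, M5→West 6·10=60. Service 343; fixed 389; total 732.
Difference: |803 − 732| = 71.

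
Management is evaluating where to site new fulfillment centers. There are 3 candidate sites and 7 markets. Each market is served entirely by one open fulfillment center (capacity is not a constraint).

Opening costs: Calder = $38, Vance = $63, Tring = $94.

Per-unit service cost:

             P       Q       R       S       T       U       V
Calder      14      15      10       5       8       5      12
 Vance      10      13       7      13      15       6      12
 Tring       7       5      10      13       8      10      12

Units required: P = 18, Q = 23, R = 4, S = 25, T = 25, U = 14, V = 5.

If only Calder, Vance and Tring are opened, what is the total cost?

Total cost: 919

Each market is assigned to its cheapest site among the open ones.
{Calder, Vance, Tring}: P→Tring 7·18=126, Q→Tring 5·23=115, R→Vance 7·4=28, S→Calder 5·25=125, T→Calder 8·25=200, U→Calder 5·14=70, V→Calder 12·5=60. Service 724; fixed 195; total 919.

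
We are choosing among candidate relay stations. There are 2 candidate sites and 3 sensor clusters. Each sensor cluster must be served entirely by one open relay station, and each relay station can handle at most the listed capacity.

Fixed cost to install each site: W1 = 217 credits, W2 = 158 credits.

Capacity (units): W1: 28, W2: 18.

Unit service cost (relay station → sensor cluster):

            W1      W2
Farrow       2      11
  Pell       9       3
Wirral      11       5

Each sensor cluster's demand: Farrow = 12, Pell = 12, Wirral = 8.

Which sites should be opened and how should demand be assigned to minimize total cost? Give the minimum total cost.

Minimum total cost: 523

Open {W1, W2}: Farrow→W1 2·12=24, Pell→W2 3·12=36, Wirral→W1 11·8=88.
Loads: W1 carries 20/28, W2 carries 12/18. Service 148; fixed 375; total 523.
Next best feasible plan costs 547.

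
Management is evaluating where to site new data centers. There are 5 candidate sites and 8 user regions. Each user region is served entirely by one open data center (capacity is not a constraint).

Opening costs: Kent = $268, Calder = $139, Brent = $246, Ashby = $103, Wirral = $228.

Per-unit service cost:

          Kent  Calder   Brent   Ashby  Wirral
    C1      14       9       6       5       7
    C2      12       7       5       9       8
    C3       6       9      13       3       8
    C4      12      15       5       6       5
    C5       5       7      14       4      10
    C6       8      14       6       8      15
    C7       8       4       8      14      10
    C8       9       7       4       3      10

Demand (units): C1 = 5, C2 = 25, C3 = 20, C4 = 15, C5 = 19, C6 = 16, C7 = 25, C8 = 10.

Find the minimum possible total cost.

Minimum total cost: 926

For any fixed open set, each user region goes to its cheapest open site; total = fixed + service.
{Calder, Ashby}: C1→Ashby 5·5=25, C2→Calder 7·25=175, C3→Ashby 3·20=60, C4→Ashby 6·15=90, C5→Ashby 4·19=76, C6→Ashby 8·16=128, C7→Calder 4·25=100, C8→Ashby 3·10=30. Service 684; fixed 242; total 926.
{Brent, Ashby}: service 687 + fixed 349 = 1036
{Calder, Brent, Ashby}: C1→Ashby 5·5=25, C2→Brent 5·25=125, C3→Ashby 3·20=60, C4→Brent 5·15=75, C5→Ashby 4·19=76, C6→Brent 6·16=96, C7→Calder 4·25=100, C8→Ashby 3·10=30. Service 587; fixed 488; total 1075.
{Kent, Calder, Brent, Ashby, Wirral}: service 587 + fixed 984 = 1571
No other subset beats 926.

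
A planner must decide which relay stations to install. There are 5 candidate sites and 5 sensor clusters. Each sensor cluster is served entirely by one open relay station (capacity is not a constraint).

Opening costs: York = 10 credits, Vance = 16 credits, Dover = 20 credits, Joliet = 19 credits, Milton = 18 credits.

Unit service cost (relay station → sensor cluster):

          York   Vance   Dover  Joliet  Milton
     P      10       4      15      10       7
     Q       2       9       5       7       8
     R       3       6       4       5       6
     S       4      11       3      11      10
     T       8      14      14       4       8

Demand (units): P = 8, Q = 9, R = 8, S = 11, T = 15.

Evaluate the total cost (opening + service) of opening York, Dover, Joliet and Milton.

Each sensor cluster is assigned to its cheapest site among the open ones.
{York, Dover, Joliet, Milton}: P→Milton 7·8=56, Q→York 2·9=18, R→York 3·8=24, S→Dover 3·11=33, T→Joliet 4·15=60. Service 191; fixed 67; total 258.

Total cost: 258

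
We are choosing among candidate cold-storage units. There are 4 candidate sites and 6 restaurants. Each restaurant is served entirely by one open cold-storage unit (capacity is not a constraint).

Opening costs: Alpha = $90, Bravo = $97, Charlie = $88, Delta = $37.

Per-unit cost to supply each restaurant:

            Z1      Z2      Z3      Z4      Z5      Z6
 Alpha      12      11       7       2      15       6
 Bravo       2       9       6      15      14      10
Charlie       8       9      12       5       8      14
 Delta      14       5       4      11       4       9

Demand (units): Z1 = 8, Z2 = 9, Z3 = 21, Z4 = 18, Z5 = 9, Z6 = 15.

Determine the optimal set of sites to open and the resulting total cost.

Open Alpha and Delta; minimum total cost 514.

For any fixed open set, each restaurant goes to its cheapest open site; total = fixed + service.
{Alpha, Delta}: Z1→Alpha 12·8=96, Z2→Delta 5·9=45, Z3→Delta 4·21=84, Z4→Alpha 2·18=36, Z5→Delta 4·9=36, Z6→Alpha 6·15=90. Service 387; fixed 127; total 514.
{Alpha, Bravo, Delta}: service 307 + fixed 224 = 531
{Alpha, Charlie, Delta}: service 355 + fixed 215 = 570
{Alpha, Bravo, Charlie, Delta}: service 307 + fixed 312 = 619
(All 15 nonempty subsets were checked; Alpha and Delta is lowest.)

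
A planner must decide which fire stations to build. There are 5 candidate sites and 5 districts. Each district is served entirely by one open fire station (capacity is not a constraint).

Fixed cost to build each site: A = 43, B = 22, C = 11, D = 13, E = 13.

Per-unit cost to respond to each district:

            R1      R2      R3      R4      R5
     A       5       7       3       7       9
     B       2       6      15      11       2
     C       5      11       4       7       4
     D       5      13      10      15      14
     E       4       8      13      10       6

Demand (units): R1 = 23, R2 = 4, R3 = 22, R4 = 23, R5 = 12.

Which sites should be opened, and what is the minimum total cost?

Open B and C; minimum total cost 376.

For any fixed open set, each district goes to its cheapest open site; total = fixed + service.
{B, C}: R1→B 2·23=46, R2→B 6·4=24, R3→C 4·22=88, R4→C 7·23=161, R5→B 2·12=24. Service 343; fixed 33; total 376.
{A, B}: service 321 + fixed 65 = 386
{B, C, D}: service 343 + fixed 46 = 389
{A, B, C, D, E}: R1→B 2·23=46, R2→B 6·4=24, R3→A 3·22=66, R4→A 7·23=161, R5→B 2·12=24. Service 321; fixed 102; total 423.
No other subset beats 376.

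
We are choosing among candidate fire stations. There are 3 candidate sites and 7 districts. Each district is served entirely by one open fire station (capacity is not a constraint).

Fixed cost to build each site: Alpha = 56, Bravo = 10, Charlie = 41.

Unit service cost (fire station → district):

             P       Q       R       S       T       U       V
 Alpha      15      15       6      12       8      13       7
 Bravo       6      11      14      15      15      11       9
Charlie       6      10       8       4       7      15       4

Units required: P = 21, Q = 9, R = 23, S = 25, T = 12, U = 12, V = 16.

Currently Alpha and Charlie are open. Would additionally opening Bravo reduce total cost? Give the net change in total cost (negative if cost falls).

Yes — net change −14 (cost falls by 14).

Current service cost with {Alpha, Charlie}: 758.
Adding Bravo: each district re-picks its cheapest; new service cost 734, saving 24.
Extra fixed cost: 10. Net change = 10 − 24 = -14.
(Totals: 855 → 841.)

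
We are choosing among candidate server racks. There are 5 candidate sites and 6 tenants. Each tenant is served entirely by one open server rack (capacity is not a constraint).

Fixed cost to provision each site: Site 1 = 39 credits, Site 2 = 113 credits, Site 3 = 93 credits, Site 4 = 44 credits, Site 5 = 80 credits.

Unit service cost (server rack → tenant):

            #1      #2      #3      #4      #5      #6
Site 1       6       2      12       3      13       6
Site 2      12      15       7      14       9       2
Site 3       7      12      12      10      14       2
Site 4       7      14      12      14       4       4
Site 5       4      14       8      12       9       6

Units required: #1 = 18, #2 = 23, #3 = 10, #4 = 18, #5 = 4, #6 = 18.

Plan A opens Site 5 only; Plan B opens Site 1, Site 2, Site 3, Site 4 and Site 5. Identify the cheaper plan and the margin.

Plan A: {Site 5}: #1→Site 5 4·18=72, #2→Site 5 14·23=322, #3→Site 5 8·10=80, #4→Site 5 12·18=216, #5→Site 5 9·4=36, #6→Site 5 6·18=108. Service 834; fixed 80; total 914.
Plan B: {Site 1, Site 2, Site 3, Site 4, Site 5}: #1→Site 5 4·18=72, #2→Site 1 2·23=46, #3→Site 2 7·10=70, #4→Site 1 3·18=54, #5→Site 4 4·4=16, #6→Site 2 2·18=36. Service 294; fixed 369; total 663.
Difference: |914 − 663| = 251.

Plan B is cheaper by 251.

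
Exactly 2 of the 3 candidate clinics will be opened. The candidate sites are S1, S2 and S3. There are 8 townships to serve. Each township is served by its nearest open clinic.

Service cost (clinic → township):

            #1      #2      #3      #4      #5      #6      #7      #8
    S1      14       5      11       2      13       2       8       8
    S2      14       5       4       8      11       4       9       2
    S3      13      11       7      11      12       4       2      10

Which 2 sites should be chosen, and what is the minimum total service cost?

With exactly 2 open, each township uses its cheapest among the chosen.
{S1, S2}: #1→S1 14, #2→S1 5, #3→S2 4, #4→S1 2, #5→S2 11, #6→S1 2, #7→S1 8, #8→S2 2. Service cost 48.
{S2, S3}: service cost 49
{S1, S3}: service cost 51
Among all 3 size-2 choices, {S1, S2} is lowest.

Choose S1 and S2; total service cost 48.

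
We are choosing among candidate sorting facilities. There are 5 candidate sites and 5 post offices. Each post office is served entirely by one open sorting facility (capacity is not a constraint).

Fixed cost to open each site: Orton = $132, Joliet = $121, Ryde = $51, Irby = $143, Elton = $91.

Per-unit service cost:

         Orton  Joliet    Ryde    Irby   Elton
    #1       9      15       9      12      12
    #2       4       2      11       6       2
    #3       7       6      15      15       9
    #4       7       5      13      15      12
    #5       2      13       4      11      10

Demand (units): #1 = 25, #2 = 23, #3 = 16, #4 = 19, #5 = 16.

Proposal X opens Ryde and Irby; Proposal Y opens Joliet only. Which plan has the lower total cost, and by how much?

Proposal Y is cheaper by 167.

Proposal X: {Ryde, Irby}: #1→Ryde 9·25=225, #2→Irby 6·23=138, #3→Ryde 15·16=240, #4→Ryde 13·19=247, #5→Ryde 4·16=64. Service 914; fixed 194; total 1108.
Proposal Y: {Joliet}: #1→Joliet 15·25=375, #2→Joliet 2·23=46, #3→Joliet 6·16=96, #4→Joliet 5·19=95, #5→Joliet 13·16=208. Service 820; fixed 121; total 941.
Difference: |1108 − 941| = 167.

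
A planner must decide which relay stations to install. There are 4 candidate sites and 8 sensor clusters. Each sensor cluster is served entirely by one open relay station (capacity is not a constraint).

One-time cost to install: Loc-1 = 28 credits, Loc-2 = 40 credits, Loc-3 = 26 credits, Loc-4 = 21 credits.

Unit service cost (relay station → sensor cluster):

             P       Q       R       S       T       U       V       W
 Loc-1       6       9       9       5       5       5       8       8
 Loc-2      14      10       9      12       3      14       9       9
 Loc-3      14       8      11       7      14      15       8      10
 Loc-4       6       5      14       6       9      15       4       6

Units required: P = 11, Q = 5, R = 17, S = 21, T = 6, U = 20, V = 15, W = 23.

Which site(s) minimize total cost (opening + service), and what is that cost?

Open Loc-1 and Loc-4; minimum total cost 726.

For any fixed open set, each sensor cluster goes to its cheapest open site; total = fixed + service.
{Loc-1, Loc-4}: P→Loc-1 6·11=66, Q→Loc-4 5·5=25, R→Loc-1 9·17=153, S→Loc-1 5·21=105, T→Loc-1 5·6=30, U→Loc-1 5·20=100, V→Loc-4 4·15=60, W→Loc-4 6·23=138. Service 677; fixed 49; total 726.
{Loc-1, Loc-3, Loc-4}: service 677 + fixed 75 = 752
{Loc-1, Loc-2, Loc-4}: service 665 + fixed 89 = 754
{Loc-1, Loc-2, Loc-3, Loc-4}: P→Loc-1 6·11=66, Q→Loc-4 5·5=25, R→Loc-1 9·17=153, S→Loc-1 5·21=105, T→Loc-2 3·6=18, U→Loc-1 5·20=100, V→Loc-4 4·15=60, W→Loc-4 6·23=138. Service 665; fixed 115; total 780.
(All 15 nonempty subsets were checked; Loc-1 and Loc-4 is lowest.)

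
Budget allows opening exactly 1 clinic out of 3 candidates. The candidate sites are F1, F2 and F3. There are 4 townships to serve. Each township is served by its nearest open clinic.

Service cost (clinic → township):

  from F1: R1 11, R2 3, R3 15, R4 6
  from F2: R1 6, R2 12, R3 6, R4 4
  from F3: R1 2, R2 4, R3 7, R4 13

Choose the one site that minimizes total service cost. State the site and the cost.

With exactly 1 open, each township uses its cheapest among the chosen.
{F3}: R1→F3 2, R2→F3 4, R3→F3 7, R4→F3 13. Service cost 26.
{F2}: service cost 28
{F1}: service cost 35
Among all 3 size-1 choices, {F3} is lowest.

Choose F3 only; total service cost 26.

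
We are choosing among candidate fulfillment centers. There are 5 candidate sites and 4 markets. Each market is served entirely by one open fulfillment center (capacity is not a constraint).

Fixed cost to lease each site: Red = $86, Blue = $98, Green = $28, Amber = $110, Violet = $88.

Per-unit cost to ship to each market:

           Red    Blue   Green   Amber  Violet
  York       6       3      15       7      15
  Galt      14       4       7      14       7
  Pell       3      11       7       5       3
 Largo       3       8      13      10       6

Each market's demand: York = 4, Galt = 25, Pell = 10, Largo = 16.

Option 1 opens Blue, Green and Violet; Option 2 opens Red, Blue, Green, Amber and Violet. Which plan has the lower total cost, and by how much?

Option 1: {Blue, Green, Violet}: York→Blue 3·4=12, Galt→Blue 4·25=100, Pell→Violet 3·10=30, Largo→Violet 6·16=96. Service 238; fixed 214; total 452.
Option 2: {Red, Blue, Green, Amber, Violet}: York→Blue 3·4=12, Galt→Blue 4·25=100, Pell→Red 3·10=30, Largo→Red 3·16=48. Service 190; fixed 410; total 600.
Difference: |452 − 600| = 148.

Option 1 is cheaper by 148.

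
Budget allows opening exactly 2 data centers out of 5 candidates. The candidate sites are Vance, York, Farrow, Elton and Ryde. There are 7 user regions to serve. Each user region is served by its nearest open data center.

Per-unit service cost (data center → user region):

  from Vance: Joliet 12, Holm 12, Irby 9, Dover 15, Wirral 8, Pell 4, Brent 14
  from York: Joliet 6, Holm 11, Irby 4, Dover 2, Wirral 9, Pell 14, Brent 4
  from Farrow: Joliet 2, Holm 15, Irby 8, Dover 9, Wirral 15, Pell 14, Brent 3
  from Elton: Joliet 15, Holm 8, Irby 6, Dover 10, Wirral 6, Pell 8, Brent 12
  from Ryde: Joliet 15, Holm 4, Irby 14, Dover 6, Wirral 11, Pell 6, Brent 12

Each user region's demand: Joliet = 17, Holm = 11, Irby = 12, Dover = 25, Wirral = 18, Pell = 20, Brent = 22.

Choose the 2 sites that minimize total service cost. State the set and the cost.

Choose York and Ryde; total service cost 614.

With exactly 2 open, each user region uses its cheapest among the chosen.
{York, Ryde}: Joliet→York 6·17=102, Holm→Ryde 4·11=44, Irby→York 4·12=48, Dover→York 2·25=50, Wirral→York 9·18=162, Pell→Ryde 6·20=120, Brent→York 4·22=88. Service cost 614.
{Vance, York}: service cost 633
{York, Elton}: service cost 644
Among all 10 size-2 choices, {York, Ryde} is lowest.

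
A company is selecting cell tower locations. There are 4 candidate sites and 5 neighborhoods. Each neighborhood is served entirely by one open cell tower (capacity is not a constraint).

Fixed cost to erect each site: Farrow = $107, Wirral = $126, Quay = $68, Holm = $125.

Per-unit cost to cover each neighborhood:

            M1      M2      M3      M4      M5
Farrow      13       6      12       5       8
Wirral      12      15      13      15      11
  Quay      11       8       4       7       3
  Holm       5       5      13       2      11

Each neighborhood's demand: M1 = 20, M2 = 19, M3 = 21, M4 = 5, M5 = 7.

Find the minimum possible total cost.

Minimum total cost: 503

For any fixed open set, each neighborhood goes to its cheapest open site; total = fixed + service.
{Quay, Holm}: M1→Holm 5·20=100, M2→Holm 5·19=95, M3→Quay 4·21=84, M4→Holm 2·5=10, M5→Quay 3·7=21. Service 310; fixed 193; total 503.
{Quay}: M1→Quay 11·20=220, M2→Quay 8·19=152, M3→Quay 4·21=84, M4→Quay 7·5=35, M5→Quay 3·7=21. Service 512; fixed 68; total 580.
{Farrow, Quay, Holm}: M1→Holm 5·20=100, M2→Holm 5·19=95, M3→Quay 4·21=84, M4→Holm 2·5=10, M5→Quay 3·7=21. Service 310; fixed 300; total 610.
{Farrow, Wirral, Quay, Holm}: service 310 + fixed 426 = 736
No other subset beats 503.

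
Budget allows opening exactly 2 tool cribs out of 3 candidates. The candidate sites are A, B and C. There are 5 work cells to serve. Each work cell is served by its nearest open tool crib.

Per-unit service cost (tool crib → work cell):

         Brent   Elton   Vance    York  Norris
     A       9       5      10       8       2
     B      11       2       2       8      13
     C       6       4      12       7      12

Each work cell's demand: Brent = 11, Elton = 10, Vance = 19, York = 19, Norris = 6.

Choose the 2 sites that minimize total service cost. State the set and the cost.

Choose A and B; total service cost 321.

With exactly 2 open, each work cell uses its cheapest among the chosen.
{A, B}: Brent→A 9·11=99, Elton→B 2·10=20, Vance→B 2·19=38, York→A 8·19=152, Norris→A 2·6=12. Service cost 321.
{B, C}: service cost 329
{A, C}: service cost 441
Among all 3 size-2 choices, {A, B} is lowest.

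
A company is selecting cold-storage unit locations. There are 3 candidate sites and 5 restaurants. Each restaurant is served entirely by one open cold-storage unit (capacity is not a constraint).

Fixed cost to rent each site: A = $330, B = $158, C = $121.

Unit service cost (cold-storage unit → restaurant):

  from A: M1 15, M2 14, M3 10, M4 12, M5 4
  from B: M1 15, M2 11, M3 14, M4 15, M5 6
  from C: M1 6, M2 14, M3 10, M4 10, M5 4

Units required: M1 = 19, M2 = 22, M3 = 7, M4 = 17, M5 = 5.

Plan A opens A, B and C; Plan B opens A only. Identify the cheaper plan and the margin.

Plan A: {A, B, C}: M1→C 6·19=114, M2→B 11·22=242, M3→A 10·7=70, M4→C 10·17=170, M5→A 4·5=20. Service 616; fixed 609; total 1225.
Plan B: {A}: M1→A 15·19=285, M2→A 14·22=308, M3→A 10·7=70, M4→A 12·17=204, M5→A 4·5=20. Service 887; fixed 330; total 1217.
Difference: |1225 − 1217| = 8.

Plan B is cheaper by 8.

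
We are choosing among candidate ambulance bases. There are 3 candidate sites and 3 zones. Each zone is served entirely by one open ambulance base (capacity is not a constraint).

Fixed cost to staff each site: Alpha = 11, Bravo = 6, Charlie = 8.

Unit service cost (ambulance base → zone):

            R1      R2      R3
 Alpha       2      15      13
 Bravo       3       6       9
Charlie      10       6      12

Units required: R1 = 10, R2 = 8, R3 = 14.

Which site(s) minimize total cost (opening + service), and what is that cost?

Open Bravo only; minimum total cost 210.

For any fixed open set, each zone goes to its cheapest open site; total = fixed + service.
{Bravo}: R1→Bravo 3·10=30, R2→Bravo 6·8=48, R3→Bravo 9·14=126. Service 204; fixed 6; total 210.
{Alpha, Bravo}: service 194 + fixed 17 = 211
{Bravo, Charlie}: service 204 + fixed 14 = 218
{Alpha, Bravo, Charlie}: service 194 + fixed 25 = 219
No other subset beats 210.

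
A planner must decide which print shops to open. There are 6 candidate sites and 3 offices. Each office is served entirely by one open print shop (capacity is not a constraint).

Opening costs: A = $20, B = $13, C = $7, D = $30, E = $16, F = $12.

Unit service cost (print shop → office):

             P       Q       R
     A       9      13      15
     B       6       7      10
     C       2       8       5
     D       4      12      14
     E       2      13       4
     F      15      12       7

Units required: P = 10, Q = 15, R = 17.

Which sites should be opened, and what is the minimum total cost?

For any fixed open set, each office goes to its cheapest open site; total = fixed + service.
{B, E}: P→E 2·10=20, Q→B 7·15=105, R→E 4·17=68. Service 193; fixed 29; total 222.
{B, C, E}: P→C 2·10=20, Q→B 7·15=105, R→E 4·17=68. Service 193; fixed 36; total 229.
{B, C}: service 210 + fixed 20 = 230
{A, B, C, D, E, F}: P→C 2·10=20, Q→B 7·15=105, R→E 4·17=68. Service 193; fixed 98; total 291.
No other subset beats 222.

Open B and E; minimum total cost 222.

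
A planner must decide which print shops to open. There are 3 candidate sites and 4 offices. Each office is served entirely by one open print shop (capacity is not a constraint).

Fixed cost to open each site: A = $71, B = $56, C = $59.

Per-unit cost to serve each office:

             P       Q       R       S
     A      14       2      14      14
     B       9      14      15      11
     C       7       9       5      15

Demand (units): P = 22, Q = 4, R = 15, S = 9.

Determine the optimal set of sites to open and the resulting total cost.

For any fixed open set, each office goes to its cheapest open site; total = fixed + service.
{C}: P→C 7·22=154, Q→C 9·4=36, R→C 5·15=75, S→C 15·9=135. Service 400; fixed 59; total 459.
{B, C}: service 364 + fixed 115 = 479
{A, C}: P→C 7·22=154, Q→A 2·4=8, R→C 5·15=75, S→A 14·9=126. Service 363; fixed 130; total 493.
{A, B, C}: service 336 + fixed 186 = 522
No other subset beats 459.

Open C only; minimum total cost 459.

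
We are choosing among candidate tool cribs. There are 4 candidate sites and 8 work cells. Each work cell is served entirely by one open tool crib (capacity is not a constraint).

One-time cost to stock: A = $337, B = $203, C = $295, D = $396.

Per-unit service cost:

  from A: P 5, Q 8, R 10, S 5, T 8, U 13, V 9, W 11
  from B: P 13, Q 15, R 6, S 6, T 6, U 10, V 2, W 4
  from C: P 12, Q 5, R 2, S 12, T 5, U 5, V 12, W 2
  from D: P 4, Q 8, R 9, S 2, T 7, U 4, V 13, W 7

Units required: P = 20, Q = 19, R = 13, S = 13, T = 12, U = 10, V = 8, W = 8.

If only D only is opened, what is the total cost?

Each work cell is assigned to its cheapest site among the open ones.
{D}: P→D 4·20=80, Q→D 8·19=152, R→D 9·13=117, S→D 2·13=26, T→D 7·12=84, U→D 4·10=40, V→D 13·8=104, W→D 7·8=56. Service 659; fixed 396; total 1055.

Total cost: 1055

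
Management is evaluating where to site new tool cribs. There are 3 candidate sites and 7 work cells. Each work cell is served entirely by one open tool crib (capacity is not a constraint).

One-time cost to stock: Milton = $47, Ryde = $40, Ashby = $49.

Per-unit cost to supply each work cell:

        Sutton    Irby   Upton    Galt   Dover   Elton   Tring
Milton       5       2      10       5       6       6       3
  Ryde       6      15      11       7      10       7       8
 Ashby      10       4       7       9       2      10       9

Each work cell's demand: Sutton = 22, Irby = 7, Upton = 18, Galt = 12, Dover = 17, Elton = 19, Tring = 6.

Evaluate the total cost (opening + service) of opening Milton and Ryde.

Total cost: 685

Each work cell is assigned to its cheapest site among the open ones.
{Milton, Ryde}: Sutton→Milton 5·22=110, Irby→Milton 2·7=14, Upton→Milton 10·18=180, Galt→Milton 5·12=60, Dover→Milton 6·17=102, Elton→Milton 6·19=114, Tring→Milton 3·6=18. Service 598; fixed 87; total 685.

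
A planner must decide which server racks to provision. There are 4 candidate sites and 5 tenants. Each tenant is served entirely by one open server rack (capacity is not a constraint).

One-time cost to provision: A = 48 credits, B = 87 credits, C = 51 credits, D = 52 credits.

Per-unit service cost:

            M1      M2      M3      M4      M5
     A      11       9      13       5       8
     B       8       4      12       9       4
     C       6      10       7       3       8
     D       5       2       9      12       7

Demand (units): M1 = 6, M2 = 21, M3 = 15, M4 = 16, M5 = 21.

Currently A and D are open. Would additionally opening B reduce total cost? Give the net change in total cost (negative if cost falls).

No — net change +24 (cost rises by 24).

Current service cost with {A, D}: 434.
Adding B: each tenant re-picks its cheapest; new service cost 371, saving 63.
Extra fixed cost: 87. Net change = 87 − 63 = 24.
(Totals: 534 → 558.)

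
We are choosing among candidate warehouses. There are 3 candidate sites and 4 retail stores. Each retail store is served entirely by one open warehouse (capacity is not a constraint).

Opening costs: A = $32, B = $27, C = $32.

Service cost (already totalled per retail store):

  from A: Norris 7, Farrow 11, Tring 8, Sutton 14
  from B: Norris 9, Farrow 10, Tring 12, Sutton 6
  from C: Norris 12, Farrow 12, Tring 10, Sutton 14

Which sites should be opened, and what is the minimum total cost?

For any fixed open set, each retail store goes to its cheapest open site; total = fixed + service.
{B}: Norris→B 9, Farrow→B 10, Tring→B 12, Sutton→B 6. Service 37; fixed 27; total 64.
{A}: service 40 + fixed 32 = 72
{C}: Norris→C 12, Farrow→C 12, Tring→C 10, Sutton→C 14. Service 48; fixed 32; total 80.
{A, B, C}: service 31 + fixed 91 = 122
(All 7 nonempty subsets were checked; B only is lowest.)

Open B only; minimum total cost 64.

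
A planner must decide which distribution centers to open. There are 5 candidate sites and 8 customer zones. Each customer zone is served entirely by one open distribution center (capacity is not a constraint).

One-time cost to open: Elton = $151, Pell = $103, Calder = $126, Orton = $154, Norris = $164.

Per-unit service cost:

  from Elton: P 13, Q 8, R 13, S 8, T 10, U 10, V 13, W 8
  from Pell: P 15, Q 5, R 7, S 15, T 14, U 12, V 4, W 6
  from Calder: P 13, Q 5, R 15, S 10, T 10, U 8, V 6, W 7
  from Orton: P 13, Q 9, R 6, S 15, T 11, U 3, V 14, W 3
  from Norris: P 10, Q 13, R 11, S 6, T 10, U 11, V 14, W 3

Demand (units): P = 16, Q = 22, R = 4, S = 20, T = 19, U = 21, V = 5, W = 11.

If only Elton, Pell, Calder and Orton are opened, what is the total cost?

Total cost: 1342

Each customer zone is assigned to its cheapest site among the open ones.
{Elton, Pell, Calder, Orton}: P→Elton 13·16=208, Q→Pell 5·22=110, R→Orton 6·4=24, S→Elton 8·20=160, T→Elton 10·19=190, U→Orton 3·21=63, V→Pell 4·5=20, W→Orton 3·11=33. Service 808; fixed 534; total 1342.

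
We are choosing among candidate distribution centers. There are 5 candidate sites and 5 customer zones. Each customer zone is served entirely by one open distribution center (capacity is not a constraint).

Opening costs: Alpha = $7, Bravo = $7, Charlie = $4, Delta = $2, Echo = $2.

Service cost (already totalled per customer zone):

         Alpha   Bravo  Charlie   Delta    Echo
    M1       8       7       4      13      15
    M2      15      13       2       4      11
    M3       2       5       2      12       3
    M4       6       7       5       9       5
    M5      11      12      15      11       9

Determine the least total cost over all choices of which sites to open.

Minimum total cost: 28

For any fixed open set, each customer zone goes to its cheapest open site; total = fixed + service.
{Charlie, Echo}: M1→Charlie 4, M2→Charlie 2, M3→Charlie 2, M4→Charlie 5, M5→Echo 9. Service 22; fixed 6; total 28.
{Charlie, Delta}: service 24 + fixed 6 = 30
{Charlie, Delta, Echo}: service 22 + fixed 8 = 30
{Alpha, Bravo, Charlie, Delta, Echo}: M1→Charlie 4, M2→Charlie 2, M3→Alpha 2, M4→Charlie 5, M5→Echo 9. Service 22; fixed 22; total 44.
No other subset beats 28.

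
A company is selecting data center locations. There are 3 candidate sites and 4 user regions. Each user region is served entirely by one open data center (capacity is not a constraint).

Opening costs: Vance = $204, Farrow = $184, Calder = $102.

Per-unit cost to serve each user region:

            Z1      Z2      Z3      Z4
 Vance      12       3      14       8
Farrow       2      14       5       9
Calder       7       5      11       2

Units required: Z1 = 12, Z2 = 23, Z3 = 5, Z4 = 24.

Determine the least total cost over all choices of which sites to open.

For any fixed open set, each user region goes to its cheapest open site; total = fixed + service.
{Calder}: Z1→Calder 7·12=84, Z2→Calder 5·23=115, Z3→Calder 11·5=55, Z4→Calder 2·24=48. Service 302; fixed 102; total 404.
{Farrow, Calder}: Z1→Farrow 2·12=24, Z2→Calder 5·23=115, Z3→Farrow 5·5=25, Z4→Calder 2·24=48. Service 212; fixed 286; total 498.
{Vance, Calder}: Z1→Calder 7·12=84, Z2→Vance 3·23=69, Z3→Calder 11·5=55, Z4→Calder 2·24=48. Service 256; fixed 306; total 562.
{Vance, Farrow, Calder}: service 166 + fixed 490 = 656
(All 7 nonempty subsets were checked; Calder only is lowest.)

Minimum total cost: 404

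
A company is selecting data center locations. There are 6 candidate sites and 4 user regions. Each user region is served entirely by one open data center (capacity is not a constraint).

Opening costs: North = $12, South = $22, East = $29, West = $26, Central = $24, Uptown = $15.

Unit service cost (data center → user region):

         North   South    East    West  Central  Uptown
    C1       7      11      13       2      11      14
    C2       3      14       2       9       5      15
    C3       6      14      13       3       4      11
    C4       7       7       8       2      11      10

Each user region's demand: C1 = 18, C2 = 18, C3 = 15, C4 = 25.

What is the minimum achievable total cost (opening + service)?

For any fixed open set, each user region goes to its cheapest open site; total = fixed + service.
{East, West}: C1→West 2·18=36, C2→East 2·18=36, C3→West 3·15=45, C4→West 2·25=50. Service 167; fixed 55; total 222.
{North, West}: service 185 + fixed 38 = 223
{North, East, West}: service 167 + fixed 67 = 234
{North, South, East, West, Central, Uptown}: service 167 + fixed 128 = 295
No other subset beats 222.

Minimum total cost: 222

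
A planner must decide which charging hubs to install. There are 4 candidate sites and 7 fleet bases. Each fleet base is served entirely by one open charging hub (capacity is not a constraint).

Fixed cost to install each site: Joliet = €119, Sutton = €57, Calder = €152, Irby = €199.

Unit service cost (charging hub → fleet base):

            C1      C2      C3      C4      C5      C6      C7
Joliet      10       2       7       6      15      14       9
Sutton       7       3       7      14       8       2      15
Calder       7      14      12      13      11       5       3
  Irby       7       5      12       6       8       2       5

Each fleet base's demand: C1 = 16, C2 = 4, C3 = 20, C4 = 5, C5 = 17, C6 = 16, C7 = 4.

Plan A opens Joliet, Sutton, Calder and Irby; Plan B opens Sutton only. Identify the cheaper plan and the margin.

Plan A: {Joliet, Sutton, Calder, Irby}: C1→Sutton 7·16=112, C2→Joliet 2·4=8, C3→Joliet 7·20=140, C4→Joliet 6·5=30, C5→Sutton 8·17=136, C6→Sutton 2·16=32, C7→Calder 3·4=12. Service 470; fixed 527; total 997.
Plan B: {Sutton}: C1→Sutton 7·16=112, C2→Sutton 3·4=12, C3→Sutton 7·20=140, C4→Sutton 14·5=70, C5→Sutton 8·17=136, C6→Sutton 2·16=32, C7→Sutton 15·4=60. Service 562; fixed 57; total 619.
Difference: |997 − 619| = 378.

Plan B is cheaper by 378.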